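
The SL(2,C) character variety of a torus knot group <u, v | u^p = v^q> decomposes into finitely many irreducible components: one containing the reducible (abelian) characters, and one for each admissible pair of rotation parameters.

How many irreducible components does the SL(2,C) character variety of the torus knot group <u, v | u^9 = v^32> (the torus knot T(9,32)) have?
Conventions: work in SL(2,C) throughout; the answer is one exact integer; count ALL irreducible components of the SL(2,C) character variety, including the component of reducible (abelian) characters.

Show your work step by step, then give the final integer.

In the torus knot group T(9,32), u^9 = v^32 is central, so an irreducible representation sends it to +I or -I (Schur).
On an irreducible component, tr(u) is locked at 2*cos(pi*alpha/9) for some alpha in 1..8, and tr(v) at 2*cos(pi*beta/32) for some beta in 1..31.
The two central values (-1)^alpha I and (-1)^beta I must be the same matrix, so alpha and beta share a parity.
Counting: 4 odd alphas x 16 odd betas + 4 even alphas x 15 even betas = 64 + 60 = 124.
components with irreducible characters: 124; plus the single component of reducible (abelian) characters: total 125.

125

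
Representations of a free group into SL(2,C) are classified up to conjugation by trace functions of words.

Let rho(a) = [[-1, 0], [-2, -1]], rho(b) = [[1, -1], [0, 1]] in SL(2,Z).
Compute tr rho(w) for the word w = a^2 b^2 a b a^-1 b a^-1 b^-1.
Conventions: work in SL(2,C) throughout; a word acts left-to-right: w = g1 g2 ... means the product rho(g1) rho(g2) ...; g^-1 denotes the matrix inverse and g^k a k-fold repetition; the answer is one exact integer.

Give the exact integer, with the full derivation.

rho(a) = [[-1, 0], [-2, -1]]
... * rho(a) = [[-1, 0], [-2, -1]]  ->  [[1, 0], [4, 1]]
... * rho(b) = [[1, -1], [0, 1]]  ->  [[1, -1], [4, -3]]
... * rho(b) = [[1, -1], [0, 1]]  ->  [[1, -2], [4, -7]]
... * rho(a) = [[-1, 0], [-2, -1]]  ->  [[3, 2], [10, 7]]
... * rho(b) = [[1, -1], [0, 1]]  ->  [[3, -1], [10, -3]]
... * rho(a^-1) = [[-1, 0], [2, -1]]  ->  [[-5, 1], [-16, 3]]
... * rho(b) = [[1, -1], [0, 1]]  ->  [[-5, 6], [-16, 19]]
... * rho(a^-1) = [[-1, 0], [2, -1]]  ->  [[17, -6], [54, -19]]
... * rho(b^-1) = [[1, 1], [0, 1]]  ->  [[17, 11], [54, 35]]
tr = 17 + 35 = 52

52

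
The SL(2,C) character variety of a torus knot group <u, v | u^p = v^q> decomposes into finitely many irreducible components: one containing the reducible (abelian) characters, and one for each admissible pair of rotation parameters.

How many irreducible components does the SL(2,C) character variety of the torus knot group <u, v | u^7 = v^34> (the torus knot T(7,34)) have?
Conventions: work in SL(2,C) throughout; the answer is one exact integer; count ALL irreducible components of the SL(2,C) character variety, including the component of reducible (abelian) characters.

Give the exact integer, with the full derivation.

100

For T(7,34): irreducibility forces the central element u^7 = v^34 to one of +I, -I.
On an irreducible component, tr(u) is locked at 2*cos(pi*alpha/7) for some alpha in 1..6, and tr(v) at 2*cos(pi*beta/34) for some beta in 1..33.
u^7 = (-1)^alpha I and v^34 = (-1)^beta I must agree, so alpha and beta have equal parity.
Enumerate parity-matched pairs: 3*17 odd-odd plus 3*16 even-even gives 99.
components with irreducible characters: 99; plus the single component of reducible (abelian) characters: total 100.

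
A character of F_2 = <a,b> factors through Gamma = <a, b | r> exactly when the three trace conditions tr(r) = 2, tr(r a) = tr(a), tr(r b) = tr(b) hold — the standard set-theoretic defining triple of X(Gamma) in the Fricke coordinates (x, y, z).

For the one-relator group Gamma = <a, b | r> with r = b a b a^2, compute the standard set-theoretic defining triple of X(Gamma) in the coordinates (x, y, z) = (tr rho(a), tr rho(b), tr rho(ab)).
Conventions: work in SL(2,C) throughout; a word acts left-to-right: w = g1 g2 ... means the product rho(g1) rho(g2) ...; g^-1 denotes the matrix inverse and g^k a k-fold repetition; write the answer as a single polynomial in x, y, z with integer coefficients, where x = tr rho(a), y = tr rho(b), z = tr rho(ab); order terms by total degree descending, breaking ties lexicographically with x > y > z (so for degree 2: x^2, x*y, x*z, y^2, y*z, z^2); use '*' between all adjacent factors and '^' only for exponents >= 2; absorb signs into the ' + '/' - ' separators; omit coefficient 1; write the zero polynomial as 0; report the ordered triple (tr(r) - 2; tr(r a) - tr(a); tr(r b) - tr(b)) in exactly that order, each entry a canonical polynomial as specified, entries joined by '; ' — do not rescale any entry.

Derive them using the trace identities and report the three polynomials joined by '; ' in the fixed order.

x*z^2 - y*z - x - 2; x^2*z^2 - x*y*z - x^2 - z^2 - x + 2; x*y*z^2 - x^2*z - y^2*z - y + z

trace(b a b a) = trace(a b) trace(a b) - trace(1)  (split on a) = z^2 - 2
trace(b a b) = trace(b) trace(a b) - trace(a)  (reduce the b square) = y*z - x
trace(b a b a^2) = trace(a) trace(b a b a) - trace(b a b)  (reduce the a square) = x*z^2 - y*z - x
trace(b a b a^3) = trace(a) trace(b a b a^2) - trace(b a b a)   [square of a] = x^2*z^2 - x*y*z - x^2 - z^2 + 2
trace(b a^2) = trace(a) trace(b a) - trace(b)  (reduce the a square) = x*z - y
trace(a b a^2) = trace(a) trace(b a^2) - trace(b a)  (reduce the a square) = x^2*z - x*y - z
trace(b a b a^2 b) = trace(b) trace(a b a^2 b) - trace(a b a^2)  (reduce the b square) = x*y*z^2 - x^2*z - y^2*z + z
assemble the triple (trace(r) - 2; trace(r a) - x; trace(r b) - y)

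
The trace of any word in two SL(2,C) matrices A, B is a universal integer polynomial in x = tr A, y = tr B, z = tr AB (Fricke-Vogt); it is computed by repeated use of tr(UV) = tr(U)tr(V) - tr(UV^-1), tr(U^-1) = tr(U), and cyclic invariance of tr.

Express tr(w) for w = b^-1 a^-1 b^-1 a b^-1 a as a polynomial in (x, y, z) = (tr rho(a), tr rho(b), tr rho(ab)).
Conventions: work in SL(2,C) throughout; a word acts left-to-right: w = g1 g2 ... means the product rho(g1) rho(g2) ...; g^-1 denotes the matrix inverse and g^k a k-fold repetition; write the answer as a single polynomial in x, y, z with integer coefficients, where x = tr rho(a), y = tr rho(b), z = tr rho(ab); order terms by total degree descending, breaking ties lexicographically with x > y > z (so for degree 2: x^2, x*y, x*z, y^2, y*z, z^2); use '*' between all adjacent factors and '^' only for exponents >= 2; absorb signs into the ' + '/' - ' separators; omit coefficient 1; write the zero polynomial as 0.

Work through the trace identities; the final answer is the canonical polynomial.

x^2*y^2*z - x^3*y - 2*x*y*z^2 + x^2*z + z^3 + 2*x*y - 3*z

trace(b^-1 a) = trace(a)*trace(b) - trace(a b) = x*y - z
and trace(a^2) = trace(a)*trace(a) - trace(1) = x^2 - 2
next, trace(b a^2) = trace(a)*trace(b a) - trace(b) = x*z - y
trace(a^2 b a) = trace(a)*trace(b a^2) - trace(b a) = x^2*z - x*y - z
trace(b a b a) = trace(a b)*trace(a b) - trace(1) = z^2 - 2
and trace(b a b) = trace(b)*trace(a b) - trace(a) = y*z - x
and trace(a^2 b a b) = trace(a)*trace(b a b a) - trace(b a b) = x*z^2 - y*z - x
and trace(b^-1 a^2 b a) = trace(a^2 b a)*trace(b) - trace(a^2 b a b) = x^2*y*z - x*y^2 - x*z^2 + x
and trace(a^-1 b^-1 a^2 b) = trace(b^-1 a^2 b)*trace(a) - trace(b^-1 a^2 b a) = -x^2*y*z + x^3 + x*y^2 + x*z^2 - 3*x
next, trace(a b^-1 a^-1 b^-1 a) = trace(a^-1 b^-1 a^2)*trace(b) - trace(a^-1 b^-1 a^2 b) = x^2*y*z - x^3 - x*z^2 - y*z + 3*x
and trace(b a b a b) = trace(b)*trace(a b a b) - trace(a b a) = y*z^2 - x*z - y
next, trace(b a b a b a) = trace(a b)*trace(a b a b) - trace(a^-1 b^-1) = z^3 - 3*z
next, trace(a^-1 b a b a b) = trace(b a b a b)*trace(a) - trace(b a b a b a) = x*y*z^2 - x^2*z - z^3 - x*y + 3*z
and trace(a b a b^-1 a^-1 b) = trace(a^-1 b a b a)*trace(b) - trace(a^-1 b a b a b) = -x*y*z^2 + x^2*z + y^2*z + z^3 - 3*z
trace(a b^-1 a^-1 b^-1 a b) = trace(a b a b^-1 a^-1)*trace(b) - trace(a b a b^-1 a^-1 b) = x*y*z^2 - x^2*z - y^2*z - z^3 + x*y + 3*z
and trace(b^-1 a^-1 b^-1 a b^-1 a) = trace(a b^-1 a^-1 b^-1 a)*trace(b) - trace(a b^-1 a^-1 b^-1 a b) = x^2*y^2*z - x^3*y - 2*x*y*z^2 + x^2*z + z^3 + 2*x*y - 3*z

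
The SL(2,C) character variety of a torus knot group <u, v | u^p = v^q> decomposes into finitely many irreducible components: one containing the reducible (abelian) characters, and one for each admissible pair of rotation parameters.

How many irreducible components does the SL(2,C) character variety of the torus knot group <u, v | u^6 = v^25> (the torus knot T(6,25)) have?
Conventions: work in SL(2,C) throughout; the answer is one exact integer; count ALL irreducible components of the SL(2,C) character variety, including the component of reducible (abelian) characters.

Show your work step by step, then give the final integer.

61

Gamma = < u, v | u^6 = v^25 > (torus knot T(6,25)); the central element u^6 = v^25 acts as +I or -I in any irreducible SL(2,C) representation.
So on each irreducible component the traces are pinned: tr(u) = 2*cos(pi*alpha/6) with 1 <= alpha <= 5, tr(v) = 2*cos(pi*beta/25) with 1 <= beta <= 24.
The two central values (-1)^alpha I and (-1)^beta I must be the same matrix, so alpha and beta share a parity.
Counting: 3 odd alphas x 12 odd betas + 2 even alphas x 12 even betas = 36 + 24 = 60.
That is 60 components of irreducible characters, and with the reducible (abelian) component the total is 61.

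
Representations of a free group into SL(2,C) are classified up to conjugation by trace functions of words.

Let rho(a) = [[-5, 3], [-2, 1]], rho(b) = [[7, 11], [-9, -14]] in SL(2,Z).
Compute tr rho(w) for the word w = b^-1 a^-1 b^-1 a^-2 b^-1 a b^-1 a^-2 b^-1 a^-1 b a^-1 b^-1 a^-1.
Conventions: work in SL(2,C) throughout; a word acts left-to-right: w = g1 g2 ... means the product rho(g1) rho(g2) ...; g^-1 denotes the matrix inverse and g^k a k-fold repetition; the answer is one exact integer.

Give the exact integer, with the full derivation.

rho(b^-1) = [[-14, -11], [9, 7]]
... * rho(a^-1) = [[1, -3], [2, -5]]  ->  [[-36, 97], [23, -62]]
... * rho(b^-1) = [[-14, -11], [9, 7]]  ->  [[1377, 1075], [-880, -687]]
... * rho(a^-1) = [[1, -3], [2, -5]]  ->  [[3527, -9506], [-2254, 6075]]
... * rho(a^-1) = [[1, -3], [2, -5]]  ->  [[-15485, 36949], [9896, -23613]]
... * rho(b^-1) = [[-14, -11], [9, 7]]  ->  [[549331, 428978], [-351061, -274147]]
... * rho(a) = [[-5, 3], [-2, 1]]  ->  [[-3604611, 2076971], [2303599, -1327330]]
... * rho(b^-1) = [[-14, -11], [9, 7]]  ->  [[69157293, 54189518], [-44196356, -34630899]]
... * rho(a^-1) = [[1, -3], [2, -5]]  ->  [[177536329, -478419469], [-113458154, 305743563]]
... * rho(a^-1) = [[1, -3], [2, -5]]  ->  [[-779302609, 1859488358], [498028972, -1188343353]]
... * rho(b^-1) = [[-14, -11], [9, 7]]  ->  [[27645631748, 21588747205], [-17667495785, -13796722163]]
... * rho(a^-1) = [[1, -3], [2, -5]]  ->  [[70823126158, -190880631269], [-45260940111, 121986098170]]
... * rho(b) = [[7, 11], [-9, -14]]  ->  [[2213687564527, 3451383225504], [-1414701464307, -2205675715601]]
... * rho(a^-1) = [[1, -3], [2, -5]]  ->  [[9116454015535, -23897978821101], [-5826052895509, 15272482970926]]
... * rho(b^-1) = [[-14, -11], [9, 7]]  ->  [[-342712165607399, -267566845918592], [219017087275460, 170993962647081]]
... * rho(a^-1) = [[1, -3], [2, -5]]  ->  [[-877845857444583, 2365970726415157], [561005012569622, -1512021075061785]]
tr = -877845857444583 + -1512021075061785 = -2389866932506368

-2389866932506368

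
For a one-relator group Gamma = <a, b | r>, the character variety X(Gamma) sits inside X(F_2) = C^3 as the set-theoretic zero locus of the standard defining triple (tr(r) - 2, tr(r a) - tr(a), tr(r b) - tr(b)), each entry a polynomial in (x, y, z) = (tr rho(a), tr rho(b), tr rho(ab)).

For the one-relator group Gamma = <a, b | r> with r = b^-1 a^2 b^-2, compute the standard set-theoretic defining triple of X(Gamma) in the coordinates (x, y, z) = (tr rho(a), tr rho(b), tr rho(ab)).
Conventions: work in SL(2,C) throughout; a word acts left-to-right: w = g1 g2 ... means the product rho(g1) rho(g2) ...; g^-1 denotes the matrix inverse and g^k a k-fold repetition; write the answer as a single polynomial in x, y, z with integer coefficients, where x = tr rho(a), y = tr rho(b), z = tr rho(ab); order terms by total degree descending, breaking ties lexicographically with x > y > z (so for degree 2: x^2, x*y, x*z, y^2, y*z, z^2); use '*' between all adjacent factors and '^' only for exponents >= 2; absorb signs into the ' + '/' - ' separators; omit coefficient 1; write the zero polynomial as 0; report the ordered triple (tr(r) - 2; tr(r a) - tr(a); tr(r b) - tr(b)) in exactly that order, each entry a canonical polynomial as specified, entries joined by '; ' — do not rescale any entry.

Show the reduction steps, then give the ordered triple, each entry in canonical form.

trace(a^2) = trace(a)*trace(a) - trace(1) = x^2 - 2
trace(a^2 b) = trace(a)*trace(b a) - trace(b) = x*z - y
trace(a^2 b^-1) = trace(a^2)*trace(b) - trace(a^2 b) = x^2*y - x*z - y
trace(b^-2 a^2) = trace(a^2 b^-1)*trace(b) - trace(a^2) = x^2*y^2 - x*y*z - x^2 - y^2 + 2
trace(b^-1 a^2 b^-2) = trace(b^-2 a^2)*trace(b) - trace(b^-2 a^2 b) = x^2*y^3 - x*y^2*z - 2*x^2*y - y^3 + x*z + 3*y
trace(a^3) = trace(a)*trace(a^2) - trace(a) = x^3 - 3*x
trace(a^3 b) = trace(a)*trace(a b a) - trace(a b) = x^2*z - x*y - z
trace(a b^-1 a^2) = trace(a^3)*trace(b) - trace(a^3 b) = x^3*y - x^2*z - 2*x*y + z
trace(b a b a) = trace(b a)*trace(b a) - trace(1) = z^2 - 2
trace(b a b) = trace(b)*trace(a b) - trace(a) = y*z - x
trace(a^2 b a b) = trace(a)*trace(b a b a) - trace(b a b) = x*z^2 - y*z - x
trace(a b^-1 a^2 b) = trace(a^2 b a)*trace(b) - trace(a^2 b a b) = x^2*y*z - x*y^2 - x*z^2 + x
trace(a b^-1 a^2 b^-1) = trace(a b^-1 a^2)*trace(b) - trace(a b^-1 a^2 b) = x^3*y^2 - 2*x^2*y*z - x*y^2 + x*z^2 + y*z - x
trace(b^-1 a^2 b^-2 a) = trace(a b^-1 a^2 b^-1)*trace(b) - trace(a b^-1 a^2) = x^3*y^3 - 2*x^2*y^2*z - x^3*y - x*y^3 + x*y*z^2 + x^2*z + y^2*z + x*y - z
assemble the triple (trace(r) - 2; trace(r a) - x; trace(r b) - y)

x^2*y^3 - x*y^2*z - 2*x^2*y - y^3 + x*z + 3*y - 2; x^3*y^3 - 2*x^2*y^2*z - x^3*y - x*y^3 + x*y*z^2 + x^2*z + y^2*z + x*y - x - z; x^2*y^2 - x*y*z - x^2 - y^2 - y + 2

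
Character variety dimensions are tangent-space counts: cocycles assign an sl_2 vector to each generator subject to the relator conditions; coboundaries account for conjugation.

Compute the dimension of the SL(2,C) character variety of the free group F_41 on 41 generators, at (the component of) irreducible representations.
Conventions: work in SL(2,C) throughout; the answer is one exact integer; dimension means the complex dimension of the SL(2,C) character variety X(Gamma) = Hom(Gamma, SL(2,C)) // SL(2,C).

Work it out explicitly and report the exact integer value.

Gamma = F_41 has 41 generators and no relators.
A cocycle picks one sl_2 vector per generator freely, giving dim Z^1 = 3*41 = 123.
Irreducibility makes the coboundary map sl_2 -> Z^1 injective (trivial centralizer), so dim B^1 = 3.
dim H^1 = 123 - 3 = 120, which is dim X.

120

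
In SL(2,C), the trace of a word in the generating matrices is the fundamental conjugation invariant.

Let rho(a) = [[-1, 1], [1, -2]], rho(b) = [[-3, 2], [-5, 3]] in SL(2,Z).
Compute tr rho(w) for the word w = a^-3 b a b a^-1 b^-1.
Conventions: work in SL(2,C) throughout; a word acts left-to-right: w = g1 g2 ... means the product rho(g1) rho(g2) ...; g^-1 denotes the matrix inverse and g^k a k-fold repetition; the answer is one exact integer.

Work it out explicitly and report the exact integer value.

2016

rho(a^-1) = [[-2, -1], [-1, -1]]
... * rho(a^-1) = [[-2, -1], [-1, -1]]  ->  [[5, 3], [3, 2]]
... * rho(a^-1) = [[-2, -1], [-1, -1]]  ->  [[-13, -8], [-8, -5]]
... * rho(b) = [[-3, 2], [-5, 3]]  ->  [[79, -50], [49, -31]]
... * rho(a) = [[-1, 1], [1, -2]]  ->  [[-129, 179], [-80, 111]]
... * rho(b) = [[-3, 2], [-5, 3]]  ->  [[-508, 279], [-315, 173]]
... * rho(a^-1) = [[-2, -1], [-1, -1]]  ->  [[737, 229], [457, 142]]
... * rho(b^-1) = [[3, -2], [5, -3]]  ->  [[3356, -2161], [2081, -1340]]
tr = 3356 + -1340 = 2016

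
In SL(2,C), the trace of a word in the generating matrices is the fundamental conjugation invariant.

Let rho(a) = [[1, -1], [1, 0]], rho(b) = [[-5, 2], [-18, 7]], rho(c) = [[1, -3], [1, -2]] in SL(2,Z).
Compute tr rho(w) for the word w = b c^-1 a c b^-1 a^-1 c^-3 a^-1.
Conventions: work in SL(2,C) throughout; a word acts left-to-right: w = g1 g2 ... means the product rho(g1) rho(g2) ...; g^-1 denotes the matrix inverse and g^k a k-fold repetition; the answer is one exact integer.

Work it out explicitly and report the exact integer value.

rho(b) = [[-5, 2], [-18, 7]]
... * rho(c^-1) = [[-2, 3], [-1, 1]]  ->  [[8, -13], [29, -47]]
... * rho(a) = [[1, -1], [1, 0]]  ->  [[-5, -8], [-18, -29]]
... * rho(c) = [[1, -3], [1, -2]]  ->  [[-13, 31], [-47, 112]]
... * rho(b^-1) = [[7, -2], [18, -5]]  ->  [[467, -129], [1687, -466]]
... * rho(a^-1) = [[0, 1], [-1, 1]]  ->  [[129, 338], [466, 1221]]
... * rho(c^-1) = [[-2, 3], [-1, 1]]  ->  [[-596, 725], [-2153, 2619]]
... * rho(c^-1) = [[-2, 3], [-1, 1]]  ->  [[467, -1063], [1687, -3840]]
... * rho(c^-1) = [[-2, 3], [-1, 1]]  ->  [[129, 338], [466, 1221]]
... * rho(a^-1) = [[0, 1], [-1, 1]]  ->  [[-338, 467], [-1221, 1687]]
tr = -338 + 1687 = 1349

1349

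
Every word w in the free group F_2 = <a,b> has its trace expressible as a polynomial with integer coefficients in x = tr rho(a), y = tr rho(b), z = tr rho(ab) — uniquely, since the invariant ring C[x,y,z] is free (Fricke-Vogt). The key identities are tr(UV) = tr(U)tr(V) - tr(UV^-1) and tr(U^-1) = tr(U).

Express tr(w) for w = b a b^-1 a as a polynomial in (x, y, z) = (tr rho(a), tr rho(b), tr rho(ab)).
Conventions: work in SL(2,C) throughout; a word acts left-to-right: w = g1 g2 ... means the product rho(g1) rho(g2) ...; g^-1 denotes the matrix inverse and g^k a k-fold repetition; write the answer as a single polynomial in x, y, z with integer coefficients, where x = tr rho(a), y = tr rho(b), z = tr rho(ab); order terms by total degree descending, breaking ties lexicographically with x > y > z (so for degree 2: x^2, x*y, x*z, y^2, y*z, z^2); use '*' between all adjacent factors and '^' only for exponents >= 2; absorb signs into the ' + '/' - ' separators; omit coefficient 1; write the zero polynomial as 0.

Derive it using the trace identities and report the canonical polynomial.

tr(a b a) = tr(a) * tr(b a) - tr(b)  (reduce the a square) = x*z - y
apply: tr(a b a b) = tr(a b) * tr(a b) - tr(1)  (split on a) = z^2 - 2
tr(b a b^-1 a) = tr(a b a) * tr(b) - tr(a b a b)  (eliminate b^-1) = x*y*z - y^2 - z^2 + 2

x*y*z - y^2 - z^2 + 2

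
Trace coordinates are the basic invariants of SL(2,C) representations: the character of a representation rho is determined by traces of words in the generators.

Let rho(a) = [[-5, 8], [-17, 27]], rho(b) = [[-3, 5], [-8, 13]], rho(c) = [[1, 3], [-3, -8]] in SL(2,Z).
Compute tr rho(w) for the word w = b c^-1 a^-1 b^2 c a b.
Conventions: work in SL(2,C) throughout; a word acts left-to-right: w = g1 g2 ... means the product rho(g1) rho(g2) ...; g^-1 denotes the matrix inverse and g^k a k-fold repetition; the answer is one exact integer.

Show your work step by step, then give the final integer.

rho(b) = [[-3, 5], [-8, 13]]
... * rho(c^-1) = [[-8, -3], [3, 1]]  ->  [[39, 14], [103, 37]]
... * rho(a^-1) = [[27, -8], [17, -5]]  ->  [[1291, -382], [3410, -1009]]
... * rho(b) = [[-3, 5], [-8, 13]]  ->  [[-817, 1489], [-2158, 3933]]
... * rho(b) = [[-3, 5], [-8, 13]]  ->  [[-9461, 15272], [-24990, 40339]]
... * rho(c) = [[1, 3], [-3, -8]]  ->  [[-55277, -150559], [-146007, -397682]]
... * rho(a) = [[-5, 8], [-17, 27]]  ->  [[2835888, -4507309], [7490629, -11905470]]
... * rho(b) = [[-3, 5], [-8, 13]]  ->  [[27550808, -44415577], [72771873, -117317965]]
tr = 27550808 + -117317965 = -89767157

-89767157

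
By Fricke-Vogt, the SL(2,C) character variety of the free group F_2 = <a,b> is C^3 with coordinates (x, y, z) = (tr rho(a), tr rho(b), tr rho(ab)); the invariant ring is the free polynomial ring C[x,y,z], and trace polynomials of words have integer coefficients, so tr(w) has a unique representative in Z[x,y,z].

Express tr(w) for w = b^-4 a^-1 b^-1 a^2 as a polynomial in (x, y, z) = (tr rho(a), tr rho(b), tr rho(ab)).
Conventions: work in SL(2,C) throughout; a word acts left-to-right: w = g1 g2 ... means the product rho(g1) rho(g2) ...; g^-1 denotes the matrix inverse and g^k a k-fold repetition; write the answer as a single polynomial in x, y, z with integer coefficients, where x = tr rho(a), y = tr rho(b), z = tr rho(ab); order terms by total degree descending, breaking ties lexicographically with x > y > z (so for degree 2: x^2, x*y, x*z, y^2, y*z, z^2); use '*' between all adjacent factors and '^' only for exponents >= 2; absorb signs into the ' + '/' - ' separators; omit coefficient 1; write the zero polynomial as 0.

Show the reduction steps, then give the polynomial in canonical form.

tr(b^-1 a) = tr(a) * tr(b) - tr(a b)  (eliminate b^-1) = x*y - z
tr(b^-1 a b^-1) = tr(b^-1 a) * tr(b) - tr(b^-1 a b)  (eliminate b^-1) = x*y^2 - y*z - x
tr(b^-1 a b^-2) = tr(b^-1 a b^-1) * tr(b) - tr(b^-1 a)  (eliminate b^-1) = x*y^3 - y^2*z - 2*x*y + z
tr(a b^-4) = tr(b^-1 a b^-2) * tr(b) - tr(b^-1 a b^-1)  (eliminate b^-1) = x*y^4 - y^3*z - 3*x*y^2 + 2*y*z + x
tr(b^2 a) = tr(b) * tr(a b) - tr(a)  (reduce the b square) = y*z - x
tr(b^2) = tr(b) * tr(b) - tr(1)  (reduce the b square) = y^2 - 2
tr(b a^2 b) = tr(a) * tr(b^2 a) - tr(b^2)  (reduce the a square) = x*y*z - x^2 - y^2 + 2
tr(b a b a) = tr(b a) * tr(b a) - tr(1)  (split on b) = z^2 - 2
tr(b a^2 b a) = tr(a) * tr(b a b a) - tr(b a b)  (reduce the a square) = x*z^2 - y*z - x
tr(a^-1 b a^2 b) = tr(b a^2 b) * tr(a) - tr(b a^2 b a)  (eliminate a^-1) = x^2*y*z - x^3 - x*y^2 - x*z^2 + y*z + 3*x
tr(a^-1 b a^2 b^-1) = tr(a^-1 b a^2) * tr(b) - tr(a^-1 b a^2 b)  (eliminate b^-1) = -x^2*y*z + x^3 + x*y^2 + x*z^2 - 3*x
tr(b^-1 a^-1 b a^2 b^-1) = tr(a^-1 b a^2 b^-1) * tr(b) - tr(a^-1 b a^2)  (eliminate b^-1) = -x^2*y^2*z + x^3*y + x*y^3 + x*y*z^2 - 3*x*y - z
tr(b^-2 a^-1 b a^2 b^-1) = tr(b^-1 a^-1 b a^2 b^-1) * tr(b) - tr(b^-1 a^-1 b a^2)  (eliminate b^-1) = -x^2*y^3*z + x^3*y^2 + x*y^4 + x*y^2*z^2 + x^2*y*z - x^3 - 4*x*y^2 - x*z^2 - y*z + 3*x
tr(a^2 b^-4 a^-1 b) = tr(b^-2 a^-1 b a^2 b^-1) * tr(b) - tr(b^-2 a^-1 b a^2)  (eliminate b^-1) = -x^2*y^4*z + x^3*y^3 + x*y^5 + x*y^3*z^2 + 2*x^2*y^2*z - 2*x^3*y - 5*x*y^3 - 2*x*y*z^2 - y^2*z + 6*x*y + z
tr(b^-4 a^-1 b^-1 a^2) = tr(a^2 b^-4 a^-1) * tr(b) - tr(a^2 b^-4 a^-1 b)  (eliminate b^-1) = x^2*y^4*z - x^3*y^3 - x*y^3*z^2 - 2*x^2*y^2*z - y^4*z + 2*x^3*y + 2*x*y^3 + 2*x*y*z^2 + 3*y^2*z - 5*x*y - z

x^2*y^4*z - x^3*y^3 - x*y^3*z^2 - 2*x^2*y^2*z - y^4*z + 2*x^3*y + 2*x*y^3 + 2*x*y*z^2 + 3*y^2*z - 5*x*y - z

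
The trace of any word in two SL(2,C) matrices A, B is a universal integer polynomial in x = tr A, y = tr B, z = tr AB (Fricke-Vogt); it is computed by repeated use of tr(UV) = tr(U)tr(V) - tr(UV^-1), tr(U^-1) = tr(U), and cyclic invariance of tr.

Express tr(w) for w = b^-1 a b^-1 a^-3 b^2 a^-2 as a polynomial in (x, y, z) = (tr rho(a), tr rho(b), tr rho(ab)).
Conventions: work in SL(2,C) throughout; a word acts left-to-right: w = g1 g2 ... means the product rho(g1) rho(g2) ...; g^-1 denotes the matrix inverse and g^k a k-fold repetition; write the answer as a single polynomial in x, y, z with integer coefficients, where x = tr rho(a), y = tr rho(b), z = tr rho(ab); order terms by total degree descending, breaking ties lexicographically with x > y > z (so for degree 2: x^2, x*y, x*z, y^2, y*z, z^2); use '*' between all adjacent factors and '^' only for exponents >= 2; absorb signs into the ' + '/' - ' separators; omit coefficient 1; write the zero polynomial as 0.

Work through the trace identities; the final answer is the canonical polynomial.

x^5*y^3*z - x^6*y^2 - x^4*y^4 - 2*x^4*y^2*z^2 + x^3*y*z^3 + x^6 + 6*x^4*y^2 + x^4*z^2 + x^2*y^4 + 2*x^2*y^2*z^2 - 2*x^3*y*z - x*y^3*z - x*y*z^3 - 6*x^4 - 7*x^2*y^2 - 3*x^2*z^2 + 3*x*y*z + 9*x^2 + y^2 + z^2 - 2

tr(a^-1 b) = tr(b) tr(a) - tr(b a)  (eliminate a^-1) = x*y - z
reduce: tr(a^-2 b) = tr(a^-1 b) tr(a) - tr(a^-1 b a)  (eliminate a^-1) = x^2*y - x*z - y
tr(b^2) = tr(b) tr(b) - tr(1)  (reduce the b square) = y^2 - 2
tr(b^3) = tr(b) tr(b^2) - tr(b)  (reduce the b square) = y^3 - 3*y
tr(a b^2) = tr(b) tr(a b) - tr(a)  (reduce the b square) = y*z - x
reduce: tr(b^2 a b) = tr(b) tr(a b^2) - tr(a b)  (reduce the b square) = y^2*z - x*y - z
so tr(b^3 a b) = tr(b) tr(b^2 a b) - tr(b^2 a)  (reduce the b square) = y^3*z - x*y^2 - 2*y*z + x
reduce: tr(a b a b) = tr(b a) tr(b a) - tr(1)  (split on b) = z^2 - 2
so tr(a b a) = tr(a) tr(b a) - tr(b)  (reduce the a square) = x*z - y
so tr(b a b a b) = tr(b) tr(a b a b) - tr(a b a)  (reduce the b square) = y*z^2 - x*z - y
tr(b^3 a b a) = tr(b) tr(b a b a b) - tr(b a b a)  (reduce the b square) = y^2*z^2 - x*y*z - y^2 - z^2 + 2
reduce: tr(a^-1 b^3 a b) = tr(b^3 a b) tr(a) - tr(b^3 a b a)  (eliminate a^-1) = x*y^3*z - x^2*y^2 - y^2*z^2 - x*y*z + x^2 + y^2 + z^2 - 2
tr(b^3 a b^-1 a^-1) = tr(a^-1 b^3 a) tr(b) - tr(a^-1 b^3 a b)  (eliminate b^-1) = -x*y^3*z + x^2*y^2 + y^4 + y^2*z^2 + x*y*z - x^2 - 4*y^2 - z^2 + 2
tr(b a b^-1 a^-2 b^2) = tr(b^3 a b^-1 a^-1) tr(a) - tr(b^3 a b^-1)  (eliminate a^-1) = -x^2*y^3*z + x^3*y^2 + x*y^4 + x*y^2*z^2 + x^2*y*z - x^3 - 4*x*y^2 - x*z^2 - y*z + 3*x
reduce: tr(a b a b a b) = tr(b a) tr(b a b a) - tr(b^-1 a^-1)  (split on b) = z^3 - 3*z
reduce: tr(a b a b a) = tr(a) tr(b a b a) - tr(b a b)  (reduce the a square) = x*z^2 - y*z - x
tr(b^2 a b a b a) = tr(b) tr(a b a b a b) - tr(a b a b a)  (reduce the b square) = y*z^3 - x*z^2 - 2*y*z + x
tr(a^-1 b^2 a b a b) = tr(b^2 a b a b) tr(a) - tr(b^2 a b a b a)  (eliminate a^-1) = x*y^2*z^2 - x^2*y*z - y*z^3 - x*y^2 + 2*y*z + x
tr(b^2 a b a b^-1 a^-1) = tr(a^-1 b^2 a b a) tr(b) - tr(a^-1 b^2 a b a b)  (eliminate b^-1) = -x*y^2*z^2 + x^2*y*z + y^3*z + y*z^3 - 3*y*z - x
tr(b a b^-1 a^-2 b^2 a) = tr(b^2 a b a b^-1 a^-1) tr(a) - tr(b^2 a b a b^-1)  (eliminate a^-1) = -x^2*y^2*z^2 + x^3*y*z + x*y^3*z + x*y*z^3 - 3*x*y*z - x^2 - z^2 + 2
reduce: tr(a b^-1 a^-2 b^2 a^-1 b) = tr(b a b^-1 a^-2 b^2) tr(a) - tr(b a b^-1 a^-2 b^2 a)  (eliminate a^-1) = -x^3*y^3*z + x^4*y^2 + x^2*y^4 + 2*x^2*y^2*z^2 - x*y^3*z - x*y*z^3 - x^4 - 4*x^2*y^2 - x^2*z^2 + 2*x*y*z + 4*x^2 + z^2 - 2
tr(a^-1 b^2 a^-1 b^-1 a b^-1 a^-1) = tr(a b^-1 a^-2 b^2 a^-1) tr(b) - tr(a b^-1 a^-2 b^2 a^-1 b)  (eliminate b^-1) = x^3*y^3*z - x^4*y^2 - x^2*y^4 - 2*x^2*y^2*z^2 + x*y^3*z + x*y*z^3 + x^4 + 5*x^2*y^2 + x^2*z^2 - 3*x*y*z - 4*x^2 - y^2 - z^2 + 2
tr(a^-1 b a b) = tr(b a b) tr(a) - tr(b a b a)  (eliminate a^-1) = x*y*z - x^2 - z^2 + 2
reduce: tr(a b^-1 a^-1 b) = tr(a^-1 b a) tr(b) - tr(a^-1 b a b)  (eliminate b^-1) = -x*y*z + x^2 + y^2 + z^2 - 2
reduce: tr(b a b^-1 a) = tr(a b a) tr(b) - tr(a b a b)  (eliminate b^-1) = x*y*z - y^2 - z^2 + 2
tr(a^3 b) = tr(a) tr(a b a) - tr(a b)  (reduce the a square) = x^2*z - x*y - z
so tr(a^2) = tr(a) tr(a) - tr(1)  (reduce the a square) = x^2 - 2
reduce: tr(a^3) = tr(a) tr(a^2) - tr(a)  (reduce the a square) = x^3 - 3*x
so tr(a^2 b^2 a) = tr(b) tr(a^3 b) - tr(a^3)  (reduce the b square) = x^2*y*z - x^3 - x*y^2 - y*z + 3*x
tr(a^2 b^2 a b) = tr(b) tr(a b a^2 b) - tr(a b a^2)  (reduce the b square) = x*y*z^2 - x^2*z - y^2*z + z
reduce: tr(a b^2 a b^-1 a) = tr(a^2 b^2 a) tr(b) - tr(a^2 b^2 a b)  (eliminate b^-1) = x^2*y^2*z - x^3*y - x*y^3 - x*y*z^2 + x^2*z + 3*x*y - z
tr(a b a b^2 a) = tr(a) tr(b a b^2 a) - tr(b a b^2)  (reduce the a square) = x*y*z^2 - x^2*z - y^2*z + z
tr(a b^2 a b^-1 a b) = tr(a b a b^2 a) tr(b) - tr(a b a b^2 a b)  (eliminate b^-1) = x*y^2*z^2 - x^2*y*z - y^3*z - y*z^3 + x*z^2 + 3*y*z - x
tr(b^2 a b^-1 a b^-1 a) = tr(a b^2 a b^-1 a) tr(b) - tr(a b^2 a b^-1 a b)  (eliminate b^-1) = x^2*y^3*z - x^3*y^2 - x*y^4 - 2*x*y^2*z^2 + 2*x^2*y*z + y^3*z + y*z^3 + 3*x*y^2 - x*z^2 - 4*y*z + x
reduce: tr(b^-1 a b^-1 a^-1 b^2 a) = tr(b^2 a b^-1 a b^-1) tr(a) - tr(b^2 a b^-1 a b^-1 a)  (eliminate a^-1) = -x^2*y^3*z + x^3*y^2 + x*y^4 + 2*x*y^2*z^2 - x^2*y*z - y^3*z - y*z^3 - 4*x*y^2 + 4*y*z + x
reduce: tr(a^-1 b^2 a^-1 b^-1 a b^-1) = tr(b^-1 a b^-1 a^-1 b^2) tr(a) - tr(b^-1 a b^-1 a^-1 b^2 a)  (eliminate a^-1) = x^2*y^3*z - x^3*y^2 - x*y^4 - 2*x*y^2*z^2 + y^3*z + y*z^3 + x^3 + 5*x*y^2 + x*z^2 - 4*y*z - 3*x
tr(a^-1 b^-1 a b^-1 a^-3 b^2) = tr(a^-1 b^2 a^-1 b^-1 a b^-1 a^-1) tr(a) - tr(a^-1 b^2 a^-1 b^-1 a b^-1)  (eliminate a^-1) = x^4*y^3*z - x^5*y^2 - x^3*y^4 - 2*x^3*y^2*z^2 + x^2*y*z^3 + x^5 + 6*x^3*y^2 + x^3*z^2 + x*y^4 + 2*x*y^2*z^2 - 3*x^2*y*z - y^3*z - y*z^3 - 5*x^3 - 6*x*y^2 - 2*x*z^2 + 4*y*z + 5*x
so tr(a^-2 b a b) = tr(a^-1 b a b) tr(a) - tr(a^-1 b a b a)  (eliminate a^-1) = x^2*y*z - x^3 - x*z^2 - y*z + 3*x
tr(b a b^-1 a^-2) = tr(a^-2 b a) tr(b) - tr(a^-2 b a b)  (eliminate b^-1) = -x^2*y*z + x^3 + x*y^2 + x*z^2 - 3*x
reduce: tr(a b^-1 a^-3 b) = tr(b a b^-1 a^-2) tr(a) - tr(b a b^-1 a^-1)  (eliminate a^-1) = -x^3*y*z + x^4 + x^2*y^2 + x^2*z^2 + x*y*z - 4*x^2 - y^2 - z^2 + 2
tr(b^-1 a b^-1 a^-3 b^2 a^-2) = tr(a^-1 b^-1 a b^-1 a^-3 b^2) tr(a) - tr(a^-1 b^-1 a b^-1 a^-3 b^2 a)  (eliminate a^-1) = x^5*y^3*z - x^6*y^2 - x^4*y^4 - 2*x^4*y^2*z^2 + x^3*y*z^3 + x^6 + 6*x^4*y^2 + x^4*z^2 + x^2*y^4 + 2*x^2*y^2*z^2 - 2*x^3*y*z - x*y^3*z - x*y*z^3 - 6*x^4 - 7*x^2*y^2 - 3*x^2*z^2 + 3*x*y*z + 9*x^2 + y^2 + z^2 - 2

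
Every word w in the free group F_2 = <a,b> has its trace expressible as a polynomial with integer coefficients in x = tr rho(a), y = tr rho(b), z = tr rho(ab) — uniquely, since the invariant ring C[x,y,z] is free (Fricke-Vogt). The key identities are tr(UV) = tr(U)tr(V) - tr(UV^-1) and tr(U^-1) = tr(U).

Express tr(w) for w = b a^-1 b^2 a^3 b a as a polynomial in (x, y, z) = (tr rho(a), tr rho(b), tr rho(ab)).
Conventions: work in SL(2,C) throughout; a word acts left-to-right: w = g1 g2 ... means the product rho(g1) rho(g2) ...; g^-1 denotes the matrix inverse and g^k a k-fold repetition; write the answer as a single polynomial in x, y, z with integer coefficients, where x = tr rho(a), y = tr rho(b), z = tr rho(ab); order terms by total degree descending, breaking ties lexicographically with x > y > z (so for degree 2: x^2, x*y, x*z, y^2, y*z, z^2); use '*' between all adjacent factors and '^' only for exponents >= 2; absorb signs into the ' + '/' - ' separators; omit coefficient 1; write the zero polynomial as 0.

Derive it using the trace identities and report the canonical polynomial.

x^3*y^2*z^2 - x^4*y*z - x^2*y^3*z - x^2*y*z^3 + 4*x^2*y*z + y*z^3 - x*z^2 - 2*y*z + x

use: tr(a b a b) = tr(a b) * tr(a b) - tr(1)   [split at repeated a] = z^2 - 2
tr(a b a) = tr(a) * tr(b a) - tr(b) = x*z - y
apply: tr(a b a b^2) = tr(b) * tr(a b a b) - tr(a b a) = y*z^2 - x*z - y
tr(b a b^3 a) = tr(b) * tr(a b a b^2) - tr(a b a b) = y^2*z^2 - x*y*z - y^2 - z^2 + 2
apply: tr(b a b) = tr(b) * tr(a b) - tr(a) = y*z - x
tr(a b^3) = tr(b) * tr(b a b) - tr(b a) = y^2*z - x*y - z
tr(b a b^3) = tr(b) * tr(a b^3) - tr(a b^2) = y^3*z - x*y^2 - 2*y*z + x
apply: tr(a b a b^3 a) = tr(a) * tr(b a b^3 a) - tr(b a b^3) = x*y^2*z^2 - x^2*y*z - y^3*z - x*z^2 + 2*y*z + x
tr(b^2 a^3 b a b) = tr(a) * tr(a b a b^3 a) - tr(a b a b^3) = x^2*y^2*z^2 - x^3*y*z - x*y^3*z - x^2*z^2 - y^2*z^2 + 3*x*y*z + x^2 + y^2 + z^2 - 2
tr(a b a b a b) = tr(b a) * tr(b a b a) - tr(b^-1 a^-1)   [split at repeated b] = z^3 - 3*z
use: tr(a b a b a) = tr(a) * tr(b a b a) - tr(b a b) = x*z^2 - y*z - x
apply: tr(b a b a b^2 a) = tr(b) * tr(a b a b a b) - tr(a b a b a) = y*z^3 - x*z^2 - 2*y*z + x
apply: tr(a b a b a b^2 a) = tr(a) * tr(b a b a b^2 a) - tr(b a b a b^2) = x*y*z^3 - x^2*z^2 - y^2*z^2 - x*y*z + x^2 + y^2 + z^2 - 2
tr(b^2 a^3 b a b a) = tr(a) * tr(a b a b a b^2 a) - tr(a b a b a b^2) = x^2*y*z^3 - x^3*z^2 - x*y^2*z^2 - x^2*y*z - y*z^3 + x^3 + x*y^2 + 2*x*z^2 + 2*y*z - 3*x
tr(b a^-1 b^2 a^3 b a) = tr(b^2 a^3 b a b) * tr(a) - tr(b^2 a^3 b a b a) = x^3*y^2*z^2 - x^4*y*z - x^2*y^3*z - x^2*y*z^3 + 4*x^2*y*z + y*z^3 - x*z^2 - 2*y*z + x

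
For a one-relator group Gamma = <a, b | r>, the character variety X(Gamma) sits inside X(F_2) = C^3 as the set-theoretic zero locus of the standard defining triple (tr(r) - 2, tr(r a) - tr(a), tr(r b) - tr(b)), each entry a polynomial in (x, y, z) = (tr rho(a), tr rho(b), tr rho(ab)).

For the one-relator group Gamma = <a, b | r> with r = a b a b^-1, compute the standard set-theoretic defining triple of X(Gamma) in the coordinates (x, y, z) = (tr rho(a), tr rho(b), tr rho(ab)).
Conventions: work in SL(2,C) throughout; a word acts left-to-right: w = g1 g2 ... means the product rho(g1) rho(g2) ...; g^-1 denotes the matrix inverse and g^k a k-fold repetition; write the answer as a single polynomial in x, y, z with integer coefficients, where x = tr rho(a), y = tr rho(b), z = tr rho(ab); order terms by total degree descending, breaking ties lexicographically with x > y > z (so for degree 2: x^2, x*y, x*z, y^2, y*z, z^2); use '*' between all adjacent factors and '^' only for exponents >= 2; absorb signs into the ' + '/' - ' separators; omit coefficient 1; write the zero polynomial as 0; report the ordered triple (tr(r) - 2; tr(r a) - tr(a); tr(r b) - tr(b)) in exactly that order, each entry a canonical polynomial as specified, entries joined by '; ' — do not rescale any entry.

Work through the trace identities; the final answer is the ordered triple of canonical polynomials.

x*y*z - y^2 - z^2; x^2*y*z - x*y^2 - x*z^2; x*z - 2*y

tr(a b a) = tr(a)*tr(b a) - tr(b) = x*z - y
tr(a b a b) = tr(a b)*tr(a b) - tr(1) = z^2 - 2
tr(a b a b^-1) = tr(a b a)*tr(b) - tr(a b a b) = x*y*z - y^2 - z^2 + 2
tr(a^2 b a) = tr(a)*tr(b a^2) - tr(b a) = x^2*z - x*y - z
tr(b a b) = tr(b)*tr(a b) - tr(a) = y*z - x
tr(a^2 b a b) = tr(a)*tr(b a b a) - tr(b a b) = x*z^2 - y*z - x
tr(a b a b^-1 a) = tr(a^2 b a)*tr(b) - tr(a^2 b a b) = x^2*y*z - x*y^2 - x*z^2 + x
assemble the triple (tr(r) - 2; tr(r a) - x; tr(r b) - y)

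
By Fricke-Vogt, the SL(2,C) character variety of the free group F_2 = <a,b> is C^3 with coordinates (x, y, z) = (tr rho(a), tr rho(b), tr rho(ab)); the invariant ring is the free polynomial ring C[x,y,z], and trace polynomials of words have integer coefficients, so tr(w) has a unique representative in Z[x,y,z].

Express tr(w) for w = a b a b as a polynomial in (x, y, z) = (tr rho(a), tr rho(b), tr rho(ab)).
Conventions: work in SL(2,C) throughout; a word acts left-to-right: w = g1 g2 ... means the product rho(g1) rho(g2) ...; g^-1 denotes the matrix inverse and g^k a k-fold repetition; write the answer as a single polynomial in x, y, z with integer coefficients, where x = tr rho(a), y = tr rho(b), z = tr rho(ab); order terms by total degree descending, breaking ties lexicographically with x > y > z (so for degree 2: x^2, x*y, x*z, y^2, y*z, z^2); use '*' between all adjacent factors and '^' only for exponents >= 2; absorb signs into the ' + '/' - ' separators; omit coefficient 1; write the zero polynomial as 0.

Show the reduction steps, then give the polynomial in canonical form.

apply: trace(a b a b) = trace(a b) * trace(a b) - trace(1)  (split on a) = z^2 - 2

z^2 - 2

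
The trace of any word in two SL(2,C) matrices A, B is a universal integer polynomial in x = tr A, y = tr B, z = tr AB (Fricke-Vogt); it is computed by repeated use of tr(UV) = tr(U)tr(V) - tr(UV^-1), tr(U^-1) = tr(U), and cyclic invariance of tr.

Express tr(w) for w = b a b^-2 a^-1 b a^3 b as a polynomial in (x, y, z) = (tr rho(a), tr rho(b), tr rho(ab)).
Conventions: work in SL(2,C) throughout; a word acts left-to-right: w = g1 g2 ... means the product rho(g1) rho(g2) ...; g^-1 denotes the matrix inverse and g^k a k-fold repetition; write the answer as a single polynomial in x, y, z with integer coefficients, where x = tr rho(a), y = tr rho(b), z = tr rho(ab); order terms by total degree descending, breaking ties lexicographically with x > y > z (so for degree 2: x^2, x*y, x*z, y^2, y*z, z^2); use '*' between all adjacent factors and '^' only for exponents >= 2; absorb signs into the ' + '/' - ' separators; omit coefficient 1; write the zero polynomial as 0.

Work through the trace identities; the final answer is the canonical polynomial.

trace(a b^2) = trace(b) * trace(a b) - trace(a) = y*z - x
reduce: trace(b^3 a) = trace(b) * trace(a b^2) - trace(a b) = y^2*z - x*y - z
so trace(b^2) = trace(b) * trace(b) - trace(1) = y^2 - 2
trace(b^3) = trace(b) * trace(b^2) - trace(b) = y^3 - 3*y
trace(b^3 a^2) = trace(a) * trace(b^3 a) - trace(b^3) = x*y^2*z - x^2*y - y^3 - x*z + 3*y
so trace(b a^3 b^2) = trace(a) * trace(b^3 a^2) - trace(b^3 a) = x^2*y^2*z - x^3*y - x*y^3 - x^2*z - y^2*z + 4*x*y + z
reduce: trace(a b a b) = trace(a b) * trace(a b) - trace(1)   [split at repeated a] = z^2 - 2
reduce: trace(a b a) = trace(a) * trace(b a) - trace(b) = x*z - y
trace(a b^2 a b) = trace(b) * trace(a b a b) - trace(a b a) = y*z^2 - x*z - y
trace(a^2) = trace(a) * trace(a) - trace(1) = x^2 - 2
so trace(a b^2 a) = trace(b) * trace(a^2 b) - trace(a^2) = x*y*z - x^2 - y^2 + 2
trace(b^2 a b^2 a) = trace(b) * trace(a b^2 a b) - trace(a b^2 a) = y^2*z^2 - 2*x*y*z + x^2 - 2
reduce: trace(b^2 a b^2) = trace(b) * trace(b^2 a b) - trace(b^2 a) = y^3*z - x*y^2 - 2*y*z + x
trace(a b^2 a b^2 a) = trace(a) * trace(b^2 a b^2 a) - trace(b^2 a b^2) = x*y^2*z^2 - 2*x^2*y*z - y^3*z + x^3 + x*y^2 + 2*y*z - 3*x
trace(b a^3 b^2 a b) = trace(a) * trace(a b^2 a b^2 a) - trace(a b^2 a b^2) = x^2*y^2*z^2 - 2*x^3*y*z - x*y^3*z + x^4 + x^2*y^2 - y^2*z^2 + 4*x*y*z - 4*x^2 + 2
trace(b a b a b a) = trace(b a) * trace(b a b a) - trace(b^-1 a^-1)   [split at repeated b] = z^3 - 3*z
trace(a b a b a^2 b) = trace(a) * trace(b a b a b a) - trace(b a b a b) = x*z^3 - y*z^2 - 2*x*z + y
trace(b a b a^2) = trace(a) * trace(b a b a) - trace(b a b) = x*z^2 - y*z - x
reduce: trace(a b a b a^2) = trace(a) * trace(b a b a^2) - trace(b a b a) = x^2*z^2 - x*y*z - x^2 - z^2 + 2
trace(a b^2 a b a b a) = trace(b) * trace(a b a b a^2 b) - trace(a b a b a^2) = x*y*z^3 - x^2*z^2 - y^2*z^2 - x*y*z + x^2 + y^2 + z^2 - 2
trace(a b^2 a b a b) = trace(b) * trace(a b a b a b) - trace(a b a b a) = y*z^3 - x*z^2 - 2*y*z + x
trace(b a^3 b^2 a b a) = trace(a) * trace(a b^2 a b a b a) - trace(a b^2 a b a b) = x^2*y*z^3 - x^3*z^2 - x*y^2*z^2 - x^2*y*z - y*z^3 + x^3 + x*y^2 + 2*x*z^2 + 2*y*z - 3*x
trace(a^-1 b a^3 b^2 a b) = trace(b a^3 b^2 a b) * trace(a) - trace(b a^3 b^2 a b a) = x^3*y^2*z^2 - 2*x^4*y*z - x^2*y^3*z - x^2*y*z^3 + x^5 + x^3*y^2 + x^3*z^2 + 5*x^2*y*z + y*z^3 - 5*x^3 - x*y^2 - 2*x*z^2 - 2*y*z + 5*x
so trace(b^-1 a^-1 b a^3 b^2 a) = trace(a^-1 b a^3 b^2 a) * trace(b) - trace(a^-1 b a^3 b^2 a b) = -x^3*y^2*z^2 + 2*x^4*y*z + 2*x^2*y^3*z + x^2*y*z^3 - x^5 - 2*x^3*y^2 - x^3*z^2 - x*y^4 - 6*x^2*y*z - y^3*z - y*z^3 + 5*x^3 + 5*x*y^2 + 2*x*z^2 + 3*y*z - 5*x
reduce: trace(b a b^-2 a^-1 b a^3 b) = trace(b^-1 a^-1 b a^3 b^2 a) * trace(b) - trace(b^-1 a^-1 b a^3 b^2 a b) = -x^3*y^3*z^2 + 2*x^4*y^2*z + 2*x^2*y^4*z + x^2*y^2*z^3 - x^5*y - 2*x^3*y^3 - x^3*y*z^2 - x*y^5 - 7*x^2*y^2*z - y^4*z - y^2*z^3 + 6*x^3*y + 6*x*y^3 + 2*x*y*z^2 + x^2*z + 4*y^2*z - 9*x*y - z

-x^3*y^3*z^2 + 2*x^4*y^2*z + 2*x^2*y^4*z + x^2*y^2*z^3 - x^5*y - 2*x^3*y^3 - x^3*y*z^2 - x*y^5 - 7*x^2*y^2*z - y^4*z - y^2*z^3 + 6*x^3*y + 6*x*y^3 + 2*x*y*z^2 + x^2*z + 4*y^2*z - 9*x*y - z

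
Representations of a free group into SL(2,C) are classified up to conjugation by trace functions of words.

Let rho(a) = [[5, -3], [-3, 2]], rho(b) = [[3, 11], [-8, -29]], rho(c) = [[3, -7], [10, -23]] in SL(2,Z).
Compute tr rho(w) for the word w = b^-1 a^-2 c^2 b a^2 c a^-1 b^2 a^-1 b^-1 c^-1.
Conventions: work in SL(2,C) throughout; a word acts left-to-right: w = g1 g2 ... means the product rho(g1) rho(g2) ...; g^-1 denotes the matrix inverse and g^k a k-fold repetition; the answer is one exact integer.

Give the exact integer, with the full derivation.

-5432236226716448

rho(b^-1) = [[-29, -11], [8, 3]]
... * rho(a^-1) = [[2, 3], [3, 5]]  ->  [[-91, -142], [25, 39]]
... * rho(a^-1) = [[2, 3], [3, 5]]  ->  [[-608, -983], [167, 270]]
... * rho(c) = [[3, -7], [10, -23]]  ->  [[-11654, 26865], [3201, -7379]]
... * rho(c) = [[3, -7], [10, -23]]  ->  [[233688, -536317], [-64187, 147310]]
... * rho(b) = [[3, 11], [-8, -29]]  ->  [[4991600, 18123761], [-1371041, -4978047]]
... * rho(a) = [[5, -3], [-3, 2]]  ->  [[-29413283, 21272722], [8078936, -5842971]]
... * rho(a) = [[5, -3], [-3, 2]]  ->  [[-210884581, 130785293], [57923593, -35922750]]
... * rho(c) = [[3, -7], [10, -23]]  ->  [[675199187, -1531869672], [-185456721, 420758099]]
... * rho(a^-1) = [[2, 3], [3, 5]]  ->  [[-3245210642, -5633750799], [891360855, 1547420332]]
... * rho(b) = [[3, 11], [-8, -29]]  ->  [[35334374466, 127681456109], [-9705280091, -35070220223]]
... * rho(b) = [[3, 11], [-8, -29]]  ->  [[-915448525474, -3314084108035], [251445921511, 910278305466]]
... * rho(a^-1) = [[2, 3], [3, 5]]  ->  [[-11773149375053, -19316766116597], [3233726759420, 5305729291863]]
... * rho(b^-1) = [[-29, -11], [8, 3]]  ->  [[186887202943761, 71554344775792], [-51332241688276, -19653806478031]]
... * rho(c^-1) = [[-23, 7], [-10, 3]]  ->  [[-5013949115464423, 1522873454933703], [1377179623610658, -418287111252025]]
tr = -5013949115464423 + -418287111252025 = -5432236226716448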